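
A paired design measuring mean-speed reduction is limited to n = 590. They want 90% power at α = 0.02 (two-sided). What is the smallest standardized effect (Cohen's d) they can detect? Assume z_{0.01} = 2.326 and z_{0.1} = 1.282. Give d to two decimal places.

For a single sample (or paired design) of n = 590: d_min = (z_{α/2} + z_β)/√n.
z-sum = 2.326 + 1.282 = 3.608.
d_min = 3.608 / √590 = 3.608 / 24.290 = 0.149.

d_min ≈ 0.15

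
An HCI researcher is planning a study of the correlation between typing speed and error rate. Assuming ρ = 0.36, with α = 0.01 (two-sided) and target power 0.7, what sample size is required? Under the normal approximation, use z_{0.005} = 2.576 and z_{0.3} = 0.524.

n = 71

Fisher's z: C = ½·ln((1+r)/(1−r)) = ½·ln(2.1250) = 0.3769.
n = ((z_{α/2} + z_β)/C)² + 3.
(2.576 + 0.524) / 0.3769 = 3.100 / 0.3769 = 8.225.
n = 8.225² + 3 = 67.65 + 3 = 70.7.
Round up.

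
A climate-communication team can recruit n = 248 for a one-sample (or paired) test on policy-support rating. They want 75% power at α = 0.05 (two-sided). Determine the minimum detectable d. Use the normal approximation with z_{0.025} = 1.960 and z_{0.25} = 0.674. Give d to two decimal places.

For a single sample (or paired design) of n = 248: d_min = (z_{α/2} + z_β)/√n.
z-sum = 1.960 + 0.674 = 2.634.
d_min = 2.634 / √248 = 2.634 / 15.748 = 0.167.

d_min ≈ 0.17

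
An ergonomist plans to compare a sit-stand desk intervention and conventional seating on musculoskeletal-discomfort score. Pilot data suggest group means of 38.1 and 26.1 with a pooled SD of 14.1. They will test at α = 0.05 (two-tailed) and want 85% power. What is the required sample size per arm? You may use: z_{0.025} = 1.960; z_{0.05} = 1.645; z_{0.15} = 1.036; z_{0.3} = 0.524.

n = 25 per group

Cohen's d = |M₁ − M₂| / SD_pooled = |38.1 − 26.1| / 14.1 = 12.0 / 14.1 = 0.851.
For two independent groups with equal n: n = 2·((z_{α/2} + z_β) / d)².
z_{α/2} + z_β = 1.960 + 1.036 = 2.996.
n = 2 × (2.996 / 0.851)² = 2 × 3.521² = 2 × 12.39 = 24.8.
Round up to the next whole participant.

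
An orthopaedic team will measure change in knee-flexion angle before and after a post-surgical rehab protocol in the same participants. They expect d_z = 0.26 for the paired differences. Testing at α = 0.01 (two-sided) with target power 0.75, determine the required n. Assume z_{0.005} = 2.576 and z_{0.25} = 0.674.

For a paired (one-sample on differences) test: n = ((z_{α/2} + z_β) / d)².
z_{α/2} + z_β = 2.576 + 0.674 = 3.250.
n = (3.250 / 0.26)² = 12.500² = 156.25.
Round up.

n = 157 pairs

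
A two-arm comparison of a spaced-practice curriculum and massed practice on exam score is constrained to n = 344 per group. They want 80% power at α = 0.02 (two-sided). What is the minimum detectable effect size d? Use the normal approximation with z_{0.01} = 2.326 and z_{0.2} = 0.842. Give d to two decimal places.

d_min ≈ 0.24

For two independent groups of n = 344 each: d_min = (z_{α/2} + z_β)·√(2/n).
z-sum = 2.326 + 0.842 = 3.168.
d_min = 3.168 × √(2/344) = 3.168 × 0.0762 = 0.242.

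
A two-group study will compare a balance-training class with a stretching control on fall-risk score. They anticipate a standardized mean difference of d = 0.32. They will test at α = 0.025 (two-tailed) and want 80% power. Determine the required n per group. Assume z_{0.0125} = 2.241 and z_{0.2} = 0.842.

n = 186 per group

For two independent groups with equal n: n = 2·((z_{α/2} + z_β) / d)².
z_{α/2} + z_β = 2.241 + 0.842 = 3.083.
n = 2 × (3.083 / 0.32)² = 2 × 9.634² = 2 × 92.82 = 185.6.
Round up to the next whole participant.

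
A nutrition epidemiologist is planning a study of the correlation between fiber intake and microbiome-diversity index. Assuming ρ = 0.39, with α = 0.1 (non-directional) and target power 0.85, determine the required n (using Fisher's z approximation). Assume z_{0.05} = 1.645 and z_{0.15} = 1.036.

n = 46

Fisher's z: C = ½·ln((1+r)/(1−r)) = ½·ln(2.2787) = 0.4118.
n = ((z_{α/2} + z_β)/C)² + 3.
(1.645 + 1.036) / 0.4118 = 2.681 / 0.4118 = 6.510.
n = 6.510² + 3 = 42.39 + 3 = 45.4.
Round up.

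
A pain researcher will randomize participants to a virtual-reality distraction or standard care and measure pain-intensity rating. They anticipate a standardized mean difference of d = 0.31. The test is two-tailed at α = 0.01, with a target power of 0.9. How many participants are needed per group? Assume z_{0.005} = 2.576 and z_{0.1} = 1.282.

For two independent groups with equal n: n = 2·((z_{α/2} + z_β) / d)².
z_{α/2} + z_β = 2.576 + 1.282 = 3.858.
n = 2 × (3.858 / 0.31)² = 2 × 12.445² = 2 × 154.88 = 309.8.
Round up to the next whole participant.

n = 310 per group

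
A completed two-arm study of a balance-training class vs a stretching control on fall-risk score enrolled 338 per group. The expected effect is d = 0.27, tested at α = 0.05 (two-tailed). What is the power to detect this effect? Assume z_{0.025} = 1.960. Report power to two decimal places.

power ≈ 0.94

For two equal groups, power = Φ(d·√(n/2) − z_{α/2}).
d·√(n/2) = 0.27 × √(338/2) = 0.27 × 13.000 = 3.510.
z_β = 3.510 − 1.960 = 1.550.
Power = Φ(1.550) = 0.939.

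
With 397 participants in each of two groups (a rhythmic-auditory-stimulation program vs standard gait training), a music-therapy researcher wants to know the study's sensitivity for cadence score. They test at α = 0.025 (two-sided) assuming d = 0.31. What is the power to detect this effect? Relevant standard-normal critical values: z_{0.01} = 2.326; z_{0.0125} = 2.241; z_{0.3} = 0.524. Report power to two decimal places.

power ≈ 0.98

For two equal groups, power = Φ(d·√(n/2) − z_{α/2}).
d·√(n/2) = 0.31 × √(397/2) = 0.31 × 14.089 = 4.368.
z_β = 4.368 − 2.241 = 2.127.
Power = Φ(2.127) = 0.983.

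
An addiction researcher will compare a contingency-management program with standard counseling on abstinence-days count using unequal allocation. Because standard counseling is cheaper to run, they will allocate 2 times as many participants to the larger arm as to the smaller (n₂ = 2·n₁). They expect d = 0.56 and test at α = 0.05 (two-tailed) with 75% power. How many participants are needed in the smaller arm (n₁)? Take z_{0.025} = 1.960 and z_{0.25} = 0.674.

n₁ = 34

With allocation ratio k = n₂/n₁ = 2, Var(x̄₁−x̄₂) = σ²(1/n₁ + 1/(k·n₁)) = σ²·(k+1)/(k·n₁).
So n₁ = (1 + 1/k)·((z_{α/2} + z_β)/d)² = 1.500 × (2.634/0.56)².
n₁ = 1.500 × 22.12 = 33.2.
Round up: n₁ = 34, giving n₂ = 2 × 34 = 68.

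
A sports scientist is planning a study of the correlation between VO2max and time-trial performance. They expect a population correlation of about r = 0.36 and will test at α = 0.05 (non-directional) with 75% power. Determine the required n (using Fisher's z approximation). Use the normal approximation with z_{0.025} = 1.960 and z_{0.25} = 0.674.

n = 52

Fisher's z: C = ½·ln((1+r)/(1−r)) = ½·ln(2.1250) = 0.3769.
n = ((z_{α/2} + z_β)/C)² + 3.
(1.960 + 0.674) / 0.3769 = 2.634 / 0.3769 = 6.989.
n = 6.989² + 3 = 48.84 + 3 = 51.8.
Round up.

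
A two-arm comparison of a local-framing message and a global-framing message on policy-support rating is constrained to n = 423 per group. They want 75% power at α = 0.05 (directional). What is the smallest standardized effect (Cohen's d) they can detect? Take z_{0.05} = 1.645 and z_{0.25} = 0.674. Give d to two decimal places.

For two independent groups of n = 423 each: d_min = (z_{α} + z_β)·√(2/n).
z-sum = 1.645 + 0.674 = 2.319.
d_min = 2.319 × √(2/423) = 2.319 × 0.0688 = 0.159.

d_min ≈ 0.16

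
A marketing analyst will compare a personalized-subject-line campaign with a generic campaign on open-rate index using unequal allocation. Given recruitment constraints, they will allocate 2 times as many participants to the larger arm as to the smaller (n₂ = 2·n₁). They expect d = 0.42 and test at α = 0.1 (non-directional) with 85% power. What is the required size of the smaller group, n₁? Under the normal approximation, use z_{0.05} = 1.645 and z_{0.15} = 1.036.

n₁ = 62

With allocation ratio k = n₂/n₁ = 2, Var(x̄₁−x̄₂) = σ²(1/n₁ + 1/(k·n₁)) = σ²·(k+1)/(k·n₁).
So n₁ = (1 + 1/k)·((z_{α/2} + z_β)/d)² = 1.500 × (2.681/0.42)².
n₁ = 1.500 × 40.75 = 61.1.
Round up: n₁ = 62, giving n₂ = 2 × 62 = 124.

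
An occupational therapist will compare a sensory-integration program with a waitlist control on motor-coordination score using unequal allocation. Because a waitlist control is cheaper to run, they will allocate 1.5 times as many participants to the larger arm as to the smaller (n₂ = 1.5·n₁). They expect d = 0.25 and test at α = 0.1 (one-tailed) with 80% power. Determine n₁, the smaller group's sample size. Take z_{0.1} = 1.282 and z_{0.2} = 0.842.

With allocation ratio k = n₂/n₁ = 1.5, Var(x̄₁−x̄₂) = σ²(1/n₁ + 1/(k·n₁)) = σ²·(k+1)/(k·n₁).
So n₁ = (1 + 1/k)·((z_{α} + z_β)/d)² = 1.667 × (2.124/0.25)².
n₁ = 1.667 × 72.18 = 120.3.
Round up: n₁ = 121, giving n₂ = ⌈1.5 × 121⌉ = ⌈181.5⌉ = 182.

n₁ = 121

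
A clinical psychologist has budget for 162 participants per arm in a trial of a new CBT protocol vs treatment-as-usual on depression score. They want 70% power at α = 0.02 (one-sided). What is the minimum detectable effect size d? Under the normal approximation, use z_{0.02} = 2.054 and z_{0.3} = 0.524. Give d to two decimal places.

For two independent groups of n = 162 each: d_min = (z_{α} + z_β)·√(2/n).
z-sum = 2.054 + 0.524 = 2.578.
d_min = 2.578 × √(2/162) = 2.578 × 0.1111 = 0.286.

d_min ≈ 0.29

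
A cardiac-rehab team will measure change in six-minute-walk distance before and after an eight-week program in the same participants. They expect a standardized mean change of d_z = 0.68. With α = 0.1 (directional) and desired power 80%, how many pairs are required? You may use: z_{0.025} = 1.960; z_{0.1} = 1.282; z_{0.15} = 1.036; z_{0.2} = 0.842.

n = 10 pairs

For a paired (one-sample on differences) test: n = ((z_{α} + z_β) / d)².
z_{α} + z_β = 1.282 + 0.842 = 2.124.
n = (2.124 / 0.68)² = 3.124² = 9.76.
Round up.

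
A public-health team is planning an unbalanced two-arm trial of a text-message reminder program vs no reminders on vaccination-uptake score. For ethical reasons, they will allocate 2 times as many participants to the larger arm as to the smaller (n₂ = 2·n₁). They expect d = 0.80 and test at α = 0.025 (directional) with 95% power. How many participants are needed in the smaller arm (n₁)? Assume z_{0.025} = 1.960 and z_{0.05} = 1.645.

n₁ = 31

With allocation ratio k = n₂/n₁ = 2, Var(x̄₁−x̄₂) = σ²(1/n₁ + 1/(k·n₁)) = σ²·(k+1)/(k·n₁).
So n₁ = (1 + 1/k)·((z_{α} + z_β)/d)² = 1.500 × (3.605/0.80)².
n₁ = 1.500 × 20.31 = 30.5.
Round up: n₁ = 31, giving n₂ = 2 × 31 = 62.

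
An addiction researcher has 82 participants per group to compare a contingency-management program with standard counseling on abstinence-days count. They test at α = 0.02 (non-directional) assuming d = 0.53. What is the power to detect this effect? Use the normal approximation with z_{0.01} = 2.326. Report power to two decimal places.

power ≈ 0.86

For two equal groups, power = Φ(d·√(n/2) − z_{α/2}).
d·√(n/2) = 0.53 × √(82/2) = 0.53 × 6.403 = 3.394.
z_β = 3.394 − 2.326 = 1.068.
Power = Φ(1.068) = 0.857.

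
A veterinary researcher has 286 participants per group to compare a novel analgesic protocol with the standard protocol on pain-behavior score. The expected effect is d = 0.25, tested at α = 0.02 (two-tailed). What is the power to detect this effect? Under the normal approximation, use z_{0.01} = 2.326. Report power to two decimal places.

For two equal groups, power = Φ(d·√(n/2) − z_{α/2}).
d·√(n/2) = 0.25 × √(286/2) = 0.25 × 11.958 = 2.990.
z_β = 2.990 − 2.326 = 0.664.
Power = Φ(0.664) = 0.747.

power ≈ 0.75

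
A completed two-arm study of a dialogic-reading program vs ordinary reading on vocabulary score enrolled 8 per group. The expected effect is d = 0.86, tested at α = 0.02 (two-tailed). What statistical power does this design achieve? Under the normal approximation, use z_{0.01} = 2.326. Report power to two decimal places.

For two equal groups, power = Φ(d·√(n/2) − z_{α/2}).
d·√(n/2) = 0.86 × √(8/2) = 0.86 × 2.000 = 1.720.
z_β = 1.720 − 2.326 = -0.606.
Power = Φ(-0.606) = 0.272.

power ≈ 0.27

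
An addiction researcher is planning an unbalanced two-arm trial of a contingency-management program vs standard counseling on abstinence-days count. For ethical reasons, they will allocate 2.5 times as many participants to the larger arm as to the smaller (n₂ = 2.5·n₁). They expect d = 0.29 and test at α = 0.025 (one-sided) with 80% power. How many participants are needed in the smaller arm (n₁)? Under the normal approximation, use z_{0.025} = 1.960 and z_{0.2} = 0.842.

n₁ = 131

With allocation ratio k = n₂/n₁ = 2.5, Var(x̄₁−x̄₂) = σ²(1/n₁ + 1/(k·n₁)) = σ²·(k+1)/(k·n₁).
So n₁ = (1 + 1/k)·((z_{α} + z_β)/d)² = 1.400 × (2.802/0.29)².
n₁ = 1.400 × 93.36 = 130.7.
Round up: n₁ = 131, giving n₂ = ⌈2.5 × 131⌉ = ⌈327.5⌉ = 328.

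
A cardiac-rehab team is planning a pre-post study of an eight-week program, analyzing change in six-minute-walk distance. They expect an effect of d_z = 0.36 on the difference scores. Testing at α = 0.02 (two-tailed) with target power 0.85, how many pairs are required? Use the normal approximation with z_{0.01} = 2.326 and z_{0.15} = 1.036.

For a paired (one-sample on differences) test: n = ((z_{α/2} + z_β) / d)².
z_{α/2} + z_β = 2.326 + 1.036 = 3.362.
n = (3.362 / 0.36)² = 9.339² = 87.21.
Round up.

n = 88 pairs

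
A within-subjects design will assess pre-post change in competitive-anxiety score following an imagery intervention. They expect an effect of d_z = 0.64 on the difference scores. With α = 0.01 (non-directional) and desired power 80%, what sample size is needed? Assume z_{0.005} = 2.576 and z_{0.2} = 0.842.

n = 29 pairs

For a paired (one-sample on differences) test: n = ((z_{α/2} + z_β) / d)².
z_{α/2} + z_β = 2.576 + 0.842 = 3.418.
n = (3.418 / 0.64)² = 5.341² = 28.52.
Round up.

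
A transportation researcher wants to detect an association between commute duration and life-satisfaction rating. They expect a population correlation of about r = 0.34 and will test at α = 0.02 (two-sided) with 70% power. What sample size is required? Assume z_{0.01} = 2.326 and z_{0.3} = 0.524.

n = 68

Fisher's z: C = ½·ln((1+r)/(1−r)) = ½·ln(2.0303) = 0.3541.
n = ((z_{α/2} + z_β)/C)² + 3.
(2.326 + 0.524) / 0.3541 = 2.850 / 0.3541 = 8.049.
n = 8.049² + 3 = 64.78 + 3 = 67.8.
Round up.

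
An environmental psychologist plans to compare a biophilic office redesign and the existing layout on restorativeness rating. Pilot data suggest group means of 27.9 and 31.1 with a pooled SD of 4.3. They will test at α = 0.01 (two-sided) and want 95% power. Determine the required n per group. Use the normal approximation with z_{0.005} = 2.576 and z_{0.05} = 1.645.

Cohen's d = |M₁ − M₂| / SD_pooled = |27.9 − 31.1| / 4.3 = 3.2 / 4.3 = 0.744.
For two independent groups with equal n: n = 2·((z_{α/2} + z_β) / d)².
z_{α/2} + z_β = 2.576 + 1.645 = 4.221.
n = 2 × (4.221 / 0.744)² = 2 × 5.673² = 2 × 32.19 = 64.4.
Round up to the next whole participant.

n = 65 per group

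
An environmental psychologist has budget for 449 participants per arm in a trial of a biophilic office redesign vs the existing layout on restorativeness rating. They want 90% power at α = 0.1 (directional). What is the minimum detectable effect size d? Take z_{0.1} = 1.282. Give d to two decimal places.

d_min ≈ 0.17

For two independent groups of n = 449 each: d_min = (z_{α} + z_β)·√(2/n).
z-sum = 1.282 + 1.282 = 2.564.
d_min = 2.564 × √(2/449) = 2.564 × 0.0667 = 0.171.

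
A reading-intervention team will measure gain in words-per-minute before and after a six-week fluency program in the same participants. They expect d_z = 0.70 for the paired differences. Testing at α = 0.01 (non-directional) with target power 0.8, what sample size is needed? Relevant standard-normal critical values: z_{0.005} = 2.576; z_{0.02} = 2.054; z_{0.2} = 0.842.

n = 24 pairs

For a paired (one-sample on differences) test: n = ((z_{α/2} + z_β) / d)².
z_{α/2} + z_β = 2.576 + 0.842 = 3.418.
n = (3.418 / 0.70)² = 4.883² = 23.84.
Round up.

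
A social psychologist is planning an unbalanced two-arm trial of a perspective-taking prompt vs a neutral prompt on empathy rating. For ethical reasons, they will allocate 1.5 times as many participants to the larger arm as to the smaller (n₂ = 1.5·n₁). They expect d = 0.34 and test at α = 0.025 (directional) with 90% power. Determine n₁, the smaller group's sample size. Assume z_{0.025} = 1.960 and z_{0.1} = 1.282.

n₁ = 152

With allocation ratio k = n₂/n₁ = 1.5, Var(x̄₁−x̄₂) = σ²(1/n₁ + 1/(k·n₁)) = σ²·(k+1)/(k·n₁).
So n₁ = (1 + 1/k)·((z_{α} + z_β)/d)² = 1.667 × (3.242/0.34)².
n₁ = 1.667 × 90.92 = 151.5.
Round up: n₁ = 152, giving n₂ = 1.5 × 152 = 228.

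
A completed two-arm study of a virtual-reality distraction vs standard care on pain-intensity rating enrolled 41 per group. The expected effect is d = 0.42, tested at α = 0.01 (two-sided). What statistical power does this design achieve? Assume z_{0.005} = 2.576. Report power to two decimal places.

power ≈ 0.25

For two equal groups, power = Φ(d·√(n/2) − z_{α/2}).
d·√(n/2) = 0.42 × √(41/2) = 0.42 × 4.528 = 1.902.
z_β = 1.902 − 2.576 = -0.674.
Power = Φ(-0.674) = 0.250.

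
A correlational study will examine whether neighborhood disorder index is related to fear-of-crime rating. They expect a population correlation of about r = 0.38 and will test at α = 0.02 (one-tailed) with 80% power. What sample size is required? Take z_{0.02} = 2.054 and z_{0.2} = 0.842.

n = 56

Fisher's z: C = ½·ln((1+r)/(1−r)) = ½·ln(2.2258) = 0.4001.
n = ((z_{α} + z_β)/C)² + 3.
(2.054 + 0.842) / 0.4001 = 2.896 / 0.4001 = 7.238.
n = 7.238² + 3 = 52.39 + 3 = 55.4.
Round up.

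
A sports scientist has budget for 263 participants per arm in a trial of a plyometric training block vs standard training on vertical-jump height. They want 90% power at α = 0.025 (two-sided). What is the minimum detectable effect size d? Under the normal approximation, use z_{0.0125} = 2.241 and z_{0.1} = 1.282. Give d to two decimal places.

For two independent groups of n = 263 each: d_min = (z_{α/2} + z_β)·√(2/n).
z-sum = 2.241 + 1.282 = 3.523.
d_min = 3.523 × √(2/263) = 3.523 × 0.0872 = 0.307.

d_min ≈ 0.31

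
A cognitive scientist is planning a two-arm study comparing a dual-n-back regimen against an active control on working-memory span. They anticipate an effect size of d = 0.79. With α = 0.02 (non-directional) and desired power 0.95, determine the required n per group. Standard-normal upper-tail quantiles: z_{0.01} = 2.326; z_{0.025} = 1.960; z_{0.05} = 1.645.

For two independent groups with equal n: n = 2·((z_{α/2} + z_β) / d)².
z_{α/2} + z_β = 2.326 + 1.645 = 3.971.
n = 2 × (3.971 / 0.79)² = 2 × 5.027² = 2 × 25.27 = 50.5.
Round up to the next whole participant.

n = 51 per group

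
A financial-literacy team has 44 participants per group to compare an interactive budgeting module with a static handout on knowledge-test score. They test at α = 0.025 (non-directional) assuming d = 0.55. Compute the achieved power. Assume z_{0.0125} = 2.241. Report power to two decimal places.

power ≈ 0.63

For two equal groups, power = Φ(d·√(n/2) − z_{α/2}).
d·√(n/2) = 0.55 × √(44/2) = 0.55 × 4.690 = 2.580.
z_β = 2.580 − 2.241 = 0.339.
Power = Φ(0.339) = 0.633.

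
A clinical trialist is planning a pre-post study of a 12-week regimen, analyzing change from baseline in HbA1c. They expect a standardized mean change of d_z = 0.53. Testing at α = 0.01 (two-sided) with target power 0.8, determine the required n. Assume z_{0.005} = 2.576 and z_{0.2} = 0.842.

n = 42 pairs

For a paired (one-sample on differences) test: n = ((z_{α/2} + z_β) / d)².
z_{α/2} + z_β = 2.576 + 0.842 = 3.418.
n = (3.418 / 0.53)² = 6.449² = 41.59.
Round up.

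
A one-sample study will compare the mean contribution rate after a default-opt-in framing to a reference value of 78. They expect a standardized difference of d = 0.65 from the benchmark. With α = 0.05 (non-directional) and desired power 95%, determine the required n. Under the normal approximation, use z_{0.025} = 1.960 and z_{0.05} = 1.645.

For a one-sample test: n = ((z_{α/2} + z_β) / d)².
z_{α/2} + z_β = 1.960 + 1.645 = 3.605.
n = (3.605 / 0.65)² = 5.546² = 30.76.
Round up.

n = 31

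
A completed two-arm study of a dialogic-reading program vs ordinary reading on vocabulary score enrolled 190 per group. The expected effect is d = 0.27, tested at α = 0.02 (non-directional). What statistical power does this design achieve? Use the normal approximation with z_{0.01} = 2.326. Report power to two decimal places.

power ≈ 0.62

For two equal groups, power = Φ(d·√(n/2) − z_{α/2}).
d·√(n/2) = 0.27 × √(190/2) = 0.27 × 9.747 = 2.632.
z_β = 2.632 − 2.326 = 0.306.
Power = Φ(0.306) = 0.620.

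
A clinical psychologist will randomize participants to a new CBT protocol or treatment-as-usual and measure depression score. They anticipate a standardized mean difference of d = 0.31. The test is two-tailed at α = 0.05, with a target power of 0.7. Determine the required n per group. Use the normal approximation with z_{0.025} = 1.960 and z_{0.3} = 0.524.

For two independent groups with equal n: n = 2·((z_{α/2} + z_β) / d)².
z_{α/2} + z_β = 1.960 + 0.524 = 2.484.
n = 2 × (2.484 / 0.31)² = 2 × 8.013² = 2 × 64.21 = 128.4.
Round up to the next whole participant.

n = 129 per group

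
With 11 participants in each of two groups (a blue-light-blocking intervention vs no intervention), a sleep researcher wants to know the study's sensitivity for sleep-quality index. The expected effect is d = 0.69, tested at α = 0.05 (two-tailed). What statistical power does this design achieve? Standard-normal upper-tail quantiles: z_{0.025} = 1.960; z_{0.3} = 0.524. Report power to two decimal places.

power ≈ 0.37

For two equal groups, power = Φ(d·√(n/2) − z_{α/2}).
d·√(n/2) = 0.69 × √(11/2) = 0.69 × 2.345 = 1.618.
z_β = 1.618 − 1.960 = -0.342.
Power = Φ(-0.342) = 0.366.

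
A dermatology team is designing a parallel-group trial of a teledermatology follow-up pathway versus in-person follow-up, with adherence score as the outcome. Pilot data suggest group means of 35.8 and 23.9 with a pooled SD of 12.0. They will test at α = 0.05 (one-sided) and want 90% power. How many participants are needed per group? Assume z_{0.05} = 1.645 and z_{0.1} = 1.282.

Cohen's d = |M₁ − M₂| / SD_pooled = |35.8 − 23.9| / 12.0 = 11.9 / 12.0 = 0.992.
For two independent groups with equal n: n = 2·((z_{α} + z_β) / d)².
z_{α} + z_β = 1.645 + 1.282 = 2.927.
n = 2 × (2.927 / 0.992)² = 2 × 2.951² = 2 × 8.71 = 17.4.
Round up to the next whole participant.

n = 18 per group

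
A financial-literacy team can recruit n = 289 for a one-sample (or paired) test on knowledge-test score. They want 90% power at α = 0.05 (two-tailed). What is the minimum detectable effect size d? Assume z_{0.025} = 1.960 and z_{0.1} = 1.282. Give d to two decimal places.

d_min ≈ 0.19

For a single sample (or paired design) of n = 289: d_min = (z_{α/2} + z_β)/√n.
z-sum = 1.960 + 1.282 = 3.242.
d_min = 3.242 / √289 = 3.242 / 17.000 = 0.191.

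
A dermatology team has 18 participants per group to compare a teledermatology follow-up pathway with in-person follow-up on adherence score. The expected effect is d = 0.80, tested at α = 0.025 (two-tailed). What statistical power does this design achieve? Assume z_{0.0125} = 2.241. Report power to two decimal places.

For two equal groups, power = Φ(d·√(n/2) − z_{α/2}).
d·√(n/2) = 0.80 × √(18/2) = 0.80 × 3.000 = 2.400.
z_β = 2.400 − 2.241 = 0.159.
Power = Φ(0.159) = 0.563.

power ≈ 0.56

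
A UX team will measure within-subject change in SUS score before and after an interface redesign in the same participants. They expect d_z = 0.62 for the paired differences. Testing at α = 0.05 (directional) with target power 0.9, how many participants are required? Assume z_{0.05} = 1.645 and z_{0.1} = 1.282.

For a paired (one-sample on differences) test: n = ((z_{α} + z_β) / d)².
z_{α} + z_β = 1.645 + 1.282 = 2.927.
n = (2.927 / 0.62)² = 4.721² = 22.29.
Round up.

n = 23 pairs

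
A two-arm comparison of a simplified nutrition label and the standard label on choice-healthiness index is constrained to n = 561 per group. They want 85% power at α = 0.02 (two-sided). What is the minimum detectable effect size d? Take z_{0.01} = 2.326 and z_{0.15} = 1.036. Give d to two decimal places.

For two independent groups of n = 561 each: d_min = (z_{α/2} + z_β)·√(2/n).
z-sum = 2.326 + 1.036 = 3.362.
d_min = 3.362 × √(2/561) = 3.362 × 0.0597 = 0.201.

d_min ≈ 0.20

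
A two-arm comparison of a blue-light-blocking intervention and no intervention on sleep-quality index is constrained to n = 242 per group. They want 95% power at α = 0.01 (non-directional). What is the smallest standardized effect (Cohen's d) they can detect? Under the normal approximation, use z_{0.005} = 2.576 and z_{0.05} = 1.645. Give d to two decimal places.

For two independent groups of n = 242 each: d_min = (z_{α/2} + z_β)·√(2/n).
z-sum = 2.576 + 1.645 = 4.221.
d_min = 4.221 × √(2/242) = 4.221 × 0.0909 = 0.384.

d_min ≈ 0.38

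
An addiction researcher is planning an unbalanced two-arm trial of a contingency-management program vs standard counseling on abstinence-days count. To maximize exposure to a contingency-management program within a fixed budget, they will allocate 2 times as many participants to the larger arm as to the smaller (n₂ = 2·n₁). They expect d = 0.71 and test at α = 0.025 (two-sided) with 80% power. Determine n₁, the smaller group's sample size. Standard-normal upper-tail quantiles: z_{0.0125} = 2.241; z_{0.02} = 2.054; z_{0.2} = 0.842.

n₁ = 29

With allocation ratio k = n₂/n₁ = 2, Var(x̄₁−x̄₂) = σ²(1/n₁ + 1/(k·n₁)) = σ²·(k+1)/(k·n₁).
So n₁ = (1 + 1/k)·((z_{α/2} + z_β)/d)² = 1.500 × (3.083/0.71)².
n₁ = 1.500 × 18.86 = 28.3.
Round up: n₁ = 29, giving n₂ = 2 × 29 = 58.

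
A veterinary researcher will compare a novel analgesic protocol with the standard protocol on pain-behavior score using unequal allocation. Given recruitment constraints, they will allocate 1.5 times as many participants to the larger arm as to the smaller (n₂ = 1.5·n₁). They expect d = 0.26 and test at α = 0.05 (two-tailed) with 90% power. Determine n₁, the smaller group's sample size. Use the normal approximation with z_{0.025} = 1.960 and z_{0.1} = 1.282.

With allocation ratio k = n₂/n₁ = 1.5, Var(x̄₁−x̄₂) = σ²(1/n₁ + 1/(k·n₁)) = σ²·(k+1)/(k·n₁).
So n₁ = (1 + 1/k)·((z_{α/2} + z_β)/d)² = 1.667 × (3.242/0.26)².
n₁ = 1.667 × 155.48 = 259.1.
Round up: n₁ = 260, giving n₂ = 1.5 × 260 = 390.

n₁ = 260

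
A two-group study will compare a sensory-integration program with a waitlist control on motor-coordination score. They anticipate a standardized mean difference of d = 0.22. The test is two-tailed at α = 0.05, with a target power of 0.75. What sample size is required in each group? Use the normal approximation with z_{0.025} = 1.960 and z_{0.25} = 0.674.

For two independent groups with equal n: n = 2·((z_{α/2} + z_β) / d)².
z_{α/2} + z_β = 1.960 + 0.674 = 2.634.
n = 2 × (2.634 / 0.22)² = 2 × 11.973² = 2 × 143.35 = 286.7.
Round up to the next whole participant.

n = 287 per group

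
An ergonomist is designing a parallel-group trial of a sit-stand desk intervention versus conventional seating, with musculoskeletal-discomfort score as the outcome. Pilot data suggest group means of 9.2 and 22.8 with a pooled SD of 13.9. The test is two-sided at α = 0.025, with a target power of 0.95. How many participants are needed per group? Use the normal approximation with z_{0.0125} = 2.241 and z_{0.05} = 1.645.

Cohen's d = |M₁ − M₂| / SD_pooled = |9.2 − 22.8| / 13.9 = 13.6 / 13.9 = 0.978.
For two independent groups with equal n: n = 2·((z_{α/2} + z_β) / d)².
z_{α/2} + z_β = 2.241 + 1.645 = 3.886.
n = 2 × (3.886 / 0.978)² = 2 × 3.973² = 2 × 15.79 = 31.6.
Round up to the next whole participant.

n = 32 per group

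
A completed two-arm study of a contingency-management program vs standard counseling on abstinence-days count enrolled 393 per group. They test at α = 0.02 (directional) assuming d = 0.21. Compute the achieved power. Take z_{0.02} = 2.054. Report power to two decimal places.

power ≈ 0.81

For two equal groups, power = Φ(d·√(n/2) − z_{α}).
d·√(n/2) = 0.21 × √(393/2) = 0.21 × 14.018 = 2.944.
z_β = 2.944 − 2.054 = 0.890.
Power = Φ(0.890) = 0.813.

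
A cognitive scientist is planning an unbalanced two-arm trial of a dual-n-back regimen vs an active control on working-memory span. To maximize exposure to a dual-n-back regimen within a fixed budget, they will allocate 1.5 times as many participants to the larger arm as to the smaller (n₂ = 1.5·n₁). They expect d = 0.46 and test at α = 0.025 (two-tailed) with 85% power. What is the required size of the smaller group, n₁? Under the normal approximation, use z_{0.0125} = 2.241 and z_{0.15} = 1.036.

With allocation ratio k = n₂/n₁ = 1.5, Var(x̄₁−x̄₂) = σ²(1/n₁ + 1/(k·n₁)) = σ²·(k+1)/(k·n₁).
So n₁ = (1 + 1/k)·((z_{α/2} + z_β)/d)² = 1.667 × (3.277/0.46)².
n₁ = 1.667 × 50.75 = 84.6.
Round up: n₁ = 85, giving n₂ = ⌈1.5 × 85⌉ = ⌈127.5⌉ = 128.

n₁ = 85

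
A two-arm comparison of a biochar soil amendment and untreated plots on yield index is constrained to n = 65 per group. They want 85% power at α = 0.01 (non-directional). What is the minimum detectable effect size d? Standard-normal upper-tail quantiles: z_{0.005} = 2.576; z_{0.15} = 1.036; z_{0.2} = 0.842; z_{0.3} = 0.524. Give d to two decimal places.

For two independent groups of n = 65 each: d_min = (z_{α/2} + z_β)·√(2/n).
z-sum = 2.576 + 1.036 = 3.612.
d_min = 3.612 × √(2/65) = 3.612 × 0.1754 = 0.634.

d_min ≈ 0.63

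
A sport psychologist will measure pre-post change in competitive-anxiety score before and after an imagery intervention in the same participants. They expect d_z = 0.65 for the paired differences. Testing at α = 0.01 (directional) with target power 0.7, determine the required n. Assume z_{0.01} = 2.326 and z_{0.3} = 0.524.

n = 20 pairs

For a paired (one-sample on differences) test: n = ((z_{α} + z_β) / d)².
z_{α} + z_β = 2.326 + 0.524 = 2.850.
n = (2.850 / 0.65)² = 4.385² = 19.22.
Round up.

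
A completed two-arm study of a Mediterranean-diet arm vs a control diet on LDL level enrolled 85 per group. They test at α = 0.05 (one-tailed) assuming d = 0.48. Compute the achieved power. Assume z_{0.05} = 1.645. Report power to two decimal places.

For two equal groups, power = Φ(d·√(n/2) − z_{α}).
d·√(n/2) = 0.48 × √(85/2) = 0.48 × 6.519 = 3.129.
z_β = 3.129 − 1.645 = 1.484.
Power = Φ(1.484) = 0.931.

power ≈ 0.93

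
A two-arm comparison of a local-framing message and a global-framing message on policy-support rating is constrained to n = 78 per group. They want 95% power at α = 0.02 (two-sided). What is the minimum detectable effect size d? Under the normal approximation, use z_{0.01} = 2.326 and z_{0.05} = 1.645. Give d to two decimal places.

For two independent groups of n = 78 each: d_min = (z_{α/2} + z_β)·√(2/n).
z-sum = 2.326 + 1.645 = 3.971.
d_min = 3.971 × √(2/78) = 3.971 × 0.1601 = 0.636.

d_min ≈ 0.64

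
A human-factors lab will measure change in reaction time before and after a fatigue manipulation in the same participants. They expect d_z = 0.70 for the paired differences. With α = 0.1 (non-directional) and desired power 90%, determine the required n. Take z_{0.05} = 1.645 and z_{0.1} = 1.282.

For a paired (one-sample on differences) test: n = ((z_{α/2} + z_β) / d)².
z_{α/2} + z_β = 1.645 + 1.282 = 2.927.
n = (2.927 / 0.70)² = 4.181² = 17.48.
Round up.

n = 18 pairs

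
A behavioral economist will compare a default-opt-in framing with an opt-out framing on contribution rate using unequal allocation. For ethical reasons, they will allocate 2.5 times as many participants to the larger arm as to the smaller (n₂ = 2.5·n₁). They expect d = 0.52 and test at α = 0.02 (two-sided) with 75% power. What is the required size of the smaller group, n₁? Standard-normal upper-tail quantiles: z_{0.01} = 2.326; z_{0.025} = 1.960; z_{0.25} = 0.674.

n₁ = 47

With allocation ratio k = n₂/n₁ = 2.5, Var(x̄₁−x̄₂) = σ²(1/n₁ + 1/(k·n₁)) = σ²·(k+1)/(k·n₁).
So n₁ = (1 + 1/k)·((z_{α/2} + z_β)/d)² = 1.400 × (3.000/0.52)².
n₁ = 1.400 × 33.28 = 46.6.
Round up: n₁ = 47, giving n₂ = ⌈2.5 × 47⌉ = ⌈117.5⌉ = 118.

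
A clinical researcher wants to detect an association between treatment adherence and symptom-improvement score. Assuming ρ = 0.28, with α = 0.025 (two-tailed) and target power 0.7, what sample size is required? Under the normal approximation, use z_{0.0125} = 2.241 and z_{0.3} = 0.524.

Fisher's z: C = ½·ln((1+r)/(1−r)) = ½·ln(1.7778) = 0.2877.
n = ((z_{α/2} + z_β)/C)² + 3.
(2.241 + 0.524) / 0.2877 = 2.765 / 0.2877 = 9.611.
n = 9.611² + 3 = 92.37 + 3 = 95.4.
Round up.

n = 96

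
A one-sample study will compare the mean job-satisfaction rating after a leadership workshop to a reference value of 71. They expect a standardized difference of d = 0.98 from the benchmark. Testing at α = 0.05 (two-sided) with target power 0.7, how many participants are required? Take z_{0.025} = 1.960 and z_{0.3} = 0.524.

For a one-sample test: n = ((z_{α/2} + z_β) / d)².
z_{α/2} + z_β = 1.960 + 0.524 = 2.484.
n = (2.484 / 0.98)² = 2.535² = 6.42.
Round up.

n = 7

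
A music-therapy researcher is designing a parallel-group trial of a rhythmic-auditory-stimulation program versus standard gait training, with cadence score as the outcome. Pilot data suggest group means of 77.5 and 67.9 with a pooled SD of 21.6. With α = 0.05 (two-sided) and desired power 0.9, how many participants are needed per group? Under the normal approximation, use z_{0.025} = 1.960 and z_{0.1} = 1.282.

Cohen's d = |M₁ − M₂| / SD_pooled = |77.5 − 67.9| / 21.6 = 9.6 / 21.6 = 0.444.
For two independent groups with equal n: n = 2·((z_{α/2} + z_β) / d)².
z_{α/2} + z_β = 1.960 + 1.282 = 3.242.
n = 2 × (3.242 / 0.444)² = 2 × 7.302² = 2 × 53.32 = 106.6.
Round up to the next whole participant.

n = 107 per group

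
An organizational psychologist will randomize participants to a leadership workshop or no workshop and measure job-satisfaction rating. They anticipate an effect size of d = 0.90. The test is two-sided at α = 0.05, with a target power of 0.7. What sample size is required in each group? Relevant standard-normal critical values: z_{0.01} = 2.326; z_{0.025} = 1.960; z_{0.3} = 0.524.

For two independent groups with equal n: n = 2·((z_{α/2} + z_β) / d)².
z_{α/2} + z_β = 1.960 + 0.524 = 2.484.
n = 2 × (2.484 / 0.90)² = 2 × 2.760² = 2 × 7.62 = 15.2.
Round up to the next whole participant.

n = 16 per group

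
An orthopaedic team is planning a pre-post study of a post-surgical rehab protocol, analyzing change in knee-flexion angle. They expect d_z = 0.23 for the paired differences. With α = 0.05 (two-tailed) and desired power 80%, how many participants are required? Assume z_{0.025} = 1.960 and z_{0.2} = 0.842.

n = 149 pairs

For a paired (one-sample on differences) test: n = ((z_{α/2} + z_β) / d)².
z_{α/2} + z_β = 1.960 + 0.842 = 2.802.
n = (2.802 / 0.23)² = 12.183² = 148.42.
Round up.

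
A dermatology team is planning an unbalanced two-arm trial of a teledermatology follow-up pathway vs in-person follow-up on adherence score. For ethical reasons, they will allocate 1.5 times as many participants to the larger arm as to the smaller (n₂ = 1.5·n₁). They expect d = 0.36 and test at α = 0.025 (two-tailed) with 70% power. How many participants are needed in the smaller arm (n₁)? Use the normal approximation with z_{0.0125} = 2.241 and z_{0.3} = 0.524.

With allocation ratio k = n₂/n₁ = 1.5, Var(x̄₁−x̄₂) = σ²(1/n₁ + 1/(k·n₁)) = σ²·(k+1)/(k·n₁).
So n₁ = (1 + 1/k)·((z_{α/2} + z_β)/d)² = 1.667 × (2.765/0.36)².
n₁ = 1.667 × 58.99 = 98.3.
Round up: n₁ = 99, giving n₂ = ⌈1.5 × 99⌉ = ⌈148.5⌉ = 149.

n₁ = 99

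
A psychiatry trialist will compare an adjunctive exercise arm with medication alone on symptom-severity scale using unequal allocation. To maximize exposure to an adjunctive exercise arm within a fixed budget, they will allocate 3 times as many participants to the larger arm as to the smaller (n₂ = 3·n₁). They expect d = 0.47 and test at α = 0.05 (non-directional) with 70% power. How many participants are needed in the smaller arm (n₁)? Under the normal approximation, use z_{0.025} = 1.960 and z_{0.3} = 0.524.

With allocation ratio k = n₂/n₁ = 3, Var(x̄₁−x̄₂) = σ²(1/n₁ + 1/(k·n₁)) = σ²·(k+1)/(k·n₁).
So n₁ = (1 + 1/k)·((z_{α/2} + z_β)/d)² = 1.333 × (2.484/0.47)².
n₁ = 1.333 × 27.93 = 37.2.
Round up: n₁ = 38, giving n₂ = 3 × 38 = 114.

n₁ = 38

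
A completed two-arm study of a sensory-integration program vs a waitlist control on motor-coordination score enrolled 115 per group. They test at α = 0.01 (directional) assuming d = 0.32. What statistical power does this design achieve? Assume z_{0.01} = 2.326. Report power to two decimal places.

For two equal groups, power = Φ(d·√(n/2) − z_{α}).
d·√(n/2) = 0.32 × √(115/2) = 0.32 × 7.583 = 2.427.
z_β = 2.427 − 2.326 = 0.101.
Power = Φ(0.101) = 0.540.

power ≈ 0.54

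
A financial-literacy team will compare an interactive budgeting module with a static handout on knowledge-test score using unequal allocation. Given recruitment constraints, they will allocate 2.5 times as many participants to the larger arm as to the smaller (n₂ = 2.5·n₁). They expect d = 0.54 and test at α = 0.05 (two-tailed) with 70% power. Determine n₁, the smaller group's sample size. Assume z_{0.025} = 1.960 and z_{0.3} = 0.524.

With allocation ratio k = n₂/n₁ = 2.5, Var(x̄₁−x̄₂) = σ²(1/n₁ + 1/(k·n₁)) = σ²·(k+1)/(k·n₁).
So n₁ = (1 + 1/k)·((z_{α/2} + z_β)/d)² = 1.400 × (2.484/0.54)².
n₁ = 1.400 × 21.16 = 29.6.
Round up: n₁ = 30, giving n₂ = 2.5 × 30 = 75.

n₁ = 30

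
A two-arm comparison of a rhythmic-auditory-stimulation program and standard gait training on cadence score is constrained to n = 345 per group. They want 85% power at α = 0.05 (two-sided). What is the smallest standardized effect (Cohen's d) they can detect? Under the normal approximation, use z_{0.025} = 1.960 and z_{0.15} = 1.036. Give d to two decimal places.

For two independent groups of n = 345 each: d_min = (z_{α/2} + z_β)·√(2/n).
z-sum = 1.960 + 1.036 = 2.996.
d_min = 2.996 × √(2/345) = 2.996 × 0.0761 = 0.228.

d_min ≈ 0.23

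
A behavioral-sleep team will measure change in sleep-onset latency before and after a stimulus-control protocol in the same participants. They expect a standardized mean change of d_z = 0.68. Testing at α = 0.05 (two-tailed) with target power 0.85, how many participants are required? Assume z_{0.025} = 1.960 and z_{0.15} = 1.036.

For a paired (one-sample on differences) test: n = ((z_{α/2} + z_β) / d)².
z_{α/2} + z_β = 1.960 + 1.036 = 2.996.
n = (2.996 / 0.68)² = 4.406² = 19.41.
Round up.

n = 20 pairs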